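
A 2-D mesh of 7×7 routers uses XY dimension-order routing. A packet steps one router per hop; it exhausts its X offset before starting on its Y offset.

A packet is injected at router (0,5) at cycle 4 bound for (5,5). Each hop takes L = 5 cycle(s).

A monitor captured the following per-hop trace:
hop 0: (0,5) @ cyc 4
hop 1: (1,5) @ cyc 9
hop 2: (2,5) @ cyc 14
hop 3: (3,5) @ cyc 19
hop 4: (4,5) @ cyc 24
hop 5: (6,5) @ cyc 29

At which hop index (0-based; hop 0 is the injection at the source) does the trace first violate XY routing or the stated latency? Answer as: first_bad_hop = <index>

check 1→ d=(1,0) cyc+5: ok
check 2→ d=(1,0) cyc+5: ok
check 3→ d=(1,0) cyc+5: ok
check 4→ d=(1,0) cyc+5: ok
check 5→ d=(2,0) cyc+5: BAD: non-unit step

first_bad_hop = 5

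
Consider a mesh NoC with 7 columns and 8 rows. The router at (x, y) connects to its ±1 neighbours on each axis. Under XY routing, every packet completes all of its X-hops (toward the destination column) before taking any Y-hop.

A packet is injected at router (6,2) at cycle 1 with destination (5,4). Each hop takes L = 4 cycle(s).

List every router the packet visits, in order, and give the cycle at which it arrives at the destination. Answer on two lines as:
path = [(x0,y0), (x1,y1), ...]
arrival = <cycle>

path = [(6,2), (5,2), (5,3), (5,4)]
arrival = 13

hop 0: (6,2) @ cyc 1
hop 1: (5,2) @ cyc 5  [W]
hop 2: (5,3) @ cyc 9  [N]
hop 3: (5,4) @ cyc 13  [N]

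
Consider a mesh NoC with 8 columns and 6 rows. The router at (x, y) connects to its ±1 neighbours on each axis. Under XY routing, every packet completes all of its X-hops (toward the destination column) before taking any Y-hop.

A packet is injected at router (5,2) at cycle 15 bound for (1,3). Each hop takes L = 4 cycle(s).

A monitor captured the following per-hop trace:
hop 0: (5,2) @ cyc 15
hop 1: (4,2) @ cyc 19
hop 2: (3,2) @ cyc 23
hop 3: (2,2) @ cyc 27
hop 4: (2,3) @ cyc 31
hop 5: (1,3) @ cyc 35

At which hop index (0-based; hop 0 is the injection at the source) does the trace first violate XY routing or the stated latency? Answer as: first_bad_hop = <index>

  1: Δx=-1 Δy=+0 Δt=4 [ok]
  2: Δx=-1 Δy=+0 Δt=4 [ok]
  3: Δx=-1 Δy=+0 Δt=4 [ok]
  4: Δx=+0 Δy=+1 Δt=4 [BAD: Y-move but x=2≠1]

first_bad_hop = 4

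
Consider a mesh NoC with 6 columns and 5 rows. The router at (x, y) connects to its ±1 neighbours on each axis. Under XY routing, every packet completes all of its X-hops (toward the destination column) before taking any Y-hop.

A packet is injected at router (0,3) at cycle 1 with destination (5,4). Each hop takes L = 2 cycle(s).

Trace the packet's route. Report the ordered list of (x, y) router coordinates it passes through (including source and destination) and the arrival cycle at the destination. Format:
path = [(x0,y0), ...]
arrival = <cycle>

src (0,3)  cyc=1
E→(1,3)  cyc=3
E→(2,3)  cyc=5
E→(3,3)  cyc=7
E→(4,3)  cyc=9
E→(5,3)  cyc=11
N→(5,4)  cyc=13

path = [(0,3), (1,3), (2,3), (3,3), (4,3), (5,3), (5,4)]
arrival = 13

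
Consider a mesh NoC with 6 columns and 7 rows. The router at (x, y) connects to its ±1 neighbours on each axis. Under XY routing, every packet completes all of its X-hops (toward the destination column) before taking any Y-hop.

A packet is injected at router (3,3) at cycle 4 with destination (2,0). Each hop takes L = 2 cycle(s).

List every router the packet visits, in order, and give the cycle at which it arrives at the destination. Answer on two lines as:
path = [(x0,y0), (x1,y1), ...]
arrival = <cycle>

path = [(3,3), (2,3), (2,2), (2,1), (2,0)]
arrival = 12

#0 — 3,3 | c4
#1 — 2,3 | c6 | W
#2 — 2,2 | c8 | S
#3 — 2,1 | c10 | S
#4 — 2,0 | c12 | S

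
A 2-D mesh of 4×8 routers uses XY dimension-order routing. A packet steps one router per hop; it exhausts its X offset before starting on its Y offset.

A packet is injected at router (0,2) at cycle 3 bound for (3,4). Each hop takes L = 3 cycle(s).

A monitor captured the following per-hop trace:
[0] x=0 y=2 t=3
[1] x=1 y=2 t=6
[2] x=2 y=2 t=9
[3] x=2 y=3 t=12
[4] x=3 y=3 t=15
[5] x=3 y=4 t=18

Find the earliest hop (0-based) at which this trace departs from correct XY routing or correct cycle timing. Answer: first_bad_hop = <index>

first_bad_hop = 3

hop 1: step (+1,+0), +3 cyc — ok
hop 2: step (+1,+0), +3 cyc — ok
hop 3: step (+0,+1), +3 cyc — BAD: Y-move but x=2≠3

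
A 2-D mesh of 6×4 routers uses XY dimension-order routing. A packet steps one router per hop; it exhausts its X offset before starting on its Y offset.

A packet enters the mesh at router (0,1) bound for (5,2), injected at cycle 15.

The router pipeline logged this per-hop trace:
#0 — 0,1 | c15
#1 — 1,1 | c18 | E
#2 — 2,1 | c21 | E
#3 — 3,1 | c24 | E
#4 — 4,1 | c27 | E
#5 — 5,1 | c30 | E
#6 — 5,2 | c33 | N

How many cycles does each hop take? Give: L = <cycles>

From hop 0 (15) to hop 1 (18): +3 cycles.
That increment is L by definition: L = 3.

L = 3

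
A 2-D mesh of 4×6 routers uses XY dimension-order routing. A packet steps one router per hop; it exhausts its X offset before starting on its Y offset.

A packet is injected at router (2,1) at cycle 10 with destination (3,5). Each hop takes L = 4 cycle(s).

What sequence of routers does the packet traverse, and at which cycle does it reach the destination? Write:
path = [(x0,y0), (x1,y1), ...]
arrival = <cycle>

hop 0: (2,1) @ cyc 10
hop 1: (3,1) @ cyc 14  [E]
hop 2: (3,2) @ cyc 18  [N]
hop 3: (3,3) @ cyc 22  [N]
hop 4: (3,4) @ cyc 26  [N]
hop 5: (3,5) @ cyc 30  [N]

path = [(2,1), (3,1), (3,2), (3,3), (3,4), (3,5)]
arrival = 30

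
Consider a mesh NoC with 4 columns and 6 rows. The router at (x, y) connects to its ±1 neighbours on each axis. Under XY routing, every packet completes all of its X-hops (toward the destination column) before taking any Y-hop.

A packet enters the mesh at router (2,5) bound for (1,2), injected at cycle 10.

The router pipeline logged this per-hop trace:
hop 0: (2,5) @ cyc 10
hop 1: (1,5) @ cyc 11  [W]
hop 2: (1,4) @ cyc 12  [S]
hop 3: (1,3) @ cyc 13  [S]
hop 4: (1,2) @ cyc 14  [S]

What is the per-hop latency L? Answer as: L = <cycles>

L = 1

Between hops 0 and 1 the cycle counter advances 11 − 10 = 1.
Per-hop latency L = Δcyc = 1.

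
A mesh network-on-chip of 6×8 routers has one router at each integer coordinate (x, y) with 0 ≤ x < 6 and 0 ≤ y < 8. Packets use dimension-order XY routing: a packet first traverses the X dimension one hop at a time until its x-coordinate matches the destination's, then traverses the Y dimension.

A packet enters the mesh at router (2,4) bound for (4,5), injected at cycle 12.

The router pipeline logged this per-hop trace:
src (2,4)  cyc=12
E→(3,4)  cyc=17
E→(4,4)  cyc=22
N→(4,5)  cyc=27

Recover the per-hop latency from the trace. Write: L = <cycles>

cyc[1] − cyc[0] = 17 − 12 = 5.
That increment is L by definition: L = 5.

L = 5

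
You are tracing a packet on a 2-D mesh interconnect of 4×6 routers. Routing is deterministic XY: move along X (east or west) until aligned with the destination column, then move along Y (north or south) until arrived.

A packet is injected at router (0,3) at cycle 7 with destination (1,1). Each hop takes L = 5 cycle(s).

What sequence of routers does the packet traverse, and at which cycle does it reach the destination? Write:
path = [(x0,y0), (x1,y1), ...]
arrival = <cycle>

  0. router=(0,3) cycle=7 (inject)
  1. router=(1,3) cycle=12 dir=E
  2. router=(1,2) cycle=17 dir=S
  3. router=(1,1) cycle=22 dir=S

path = [(0,3), (1,3), (1,2), (1,1)]
arrival = 22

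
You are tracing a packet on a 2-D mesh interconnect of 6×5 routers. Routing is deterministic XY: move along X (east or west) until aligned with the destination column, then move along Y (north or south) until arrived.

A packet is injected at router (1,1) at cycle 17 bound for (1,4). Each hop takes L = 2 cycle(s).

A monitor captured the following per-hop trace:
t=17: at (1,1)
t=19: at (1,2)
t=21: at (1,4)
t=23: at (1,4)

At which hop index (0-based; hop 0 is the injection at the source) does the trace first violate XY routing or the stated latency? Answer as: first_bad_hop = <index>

first_bad_hop = 2

check 1→ d=(0,1) cyc+2: ok
check 2→ d=(0,2) cyc+2: BAD: non-unit step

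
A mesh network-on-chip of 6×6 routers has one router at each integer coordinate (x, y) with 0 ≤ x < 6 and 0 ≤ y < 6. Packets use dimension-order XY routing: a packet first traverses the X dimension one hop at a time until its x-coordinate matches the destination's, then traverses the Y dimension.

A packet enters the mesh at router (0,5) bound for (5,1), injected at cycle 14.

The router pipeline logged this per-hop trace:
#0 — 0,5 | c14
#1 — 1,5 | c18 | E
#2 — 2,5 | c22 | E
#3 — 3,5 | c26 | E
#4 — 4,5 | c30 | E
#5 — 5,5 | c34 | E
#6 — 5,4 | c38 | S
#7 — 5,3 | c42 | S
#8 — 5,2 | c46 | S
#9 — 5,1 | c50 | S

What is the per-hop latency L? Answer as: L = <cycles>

L = 4

Between hops 0 and 1 the cycle counter advances 18 − 14 = 4.
That increment is L by definition: L = 4.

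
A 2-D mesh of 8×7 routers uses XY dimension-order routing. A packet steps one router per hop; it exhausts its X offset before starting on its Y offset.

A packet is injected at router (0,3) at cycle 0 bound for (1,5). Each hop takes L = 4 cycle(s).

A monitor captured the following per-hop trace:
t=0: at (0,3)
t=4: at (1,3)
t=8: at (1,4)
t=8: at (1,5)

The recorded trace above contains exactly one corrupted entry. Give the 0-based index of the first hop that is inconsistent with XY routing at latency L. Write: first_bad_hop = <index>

first_bad_hop = 3

  1: Δx=+1 Δy=+0 Δt=4 [ok]
  2: Δx=+0 Δy=+1 Δt=4 [ok]
  3: Δx=+0 Δy=+1 Δt=0 [BAD: Δcyc=0≠L]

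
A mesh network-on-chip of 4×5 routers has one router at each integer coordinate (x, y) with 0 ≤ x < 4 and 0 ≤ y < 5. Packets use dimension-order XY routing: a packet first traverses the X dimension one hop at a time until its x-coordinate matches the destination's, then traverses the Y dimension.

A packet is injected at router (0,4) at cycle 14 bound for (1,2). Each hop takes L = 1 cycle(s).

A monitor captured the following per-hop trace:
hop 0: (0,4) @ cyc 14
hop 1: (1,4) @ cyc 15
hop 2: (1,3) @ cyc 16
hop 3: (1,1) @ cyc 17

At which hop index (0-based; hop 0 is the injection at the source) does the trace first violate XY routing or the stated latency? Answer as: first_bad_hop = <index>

hop 1: step (+1,+0), +1 cyc — ok
hop 2: step (+0,-1), +1 cyc — ok
hop 3: step (+0,-2), +1 cyc — BAD: non-unit step

first_bad_hop = 3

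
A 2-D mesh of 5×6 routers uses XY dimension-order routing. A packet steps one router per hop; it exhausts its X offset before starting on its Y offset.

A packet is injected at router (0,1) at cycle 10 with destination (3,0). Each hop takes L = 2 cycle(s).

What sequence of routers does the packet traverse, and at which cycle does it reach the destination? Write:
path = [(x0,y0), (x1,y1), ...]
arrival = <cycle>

path = [(0,1), (1,1), (2,1), (3,1), (3,0)]
arrival = 18

#0 — 0,1 | c10
#1 — 1,1 | c12 | E
#2 — 2,1 | c14 | E
#3 — 3,1 | c16 | E
#4 — 3,0 | c18 | S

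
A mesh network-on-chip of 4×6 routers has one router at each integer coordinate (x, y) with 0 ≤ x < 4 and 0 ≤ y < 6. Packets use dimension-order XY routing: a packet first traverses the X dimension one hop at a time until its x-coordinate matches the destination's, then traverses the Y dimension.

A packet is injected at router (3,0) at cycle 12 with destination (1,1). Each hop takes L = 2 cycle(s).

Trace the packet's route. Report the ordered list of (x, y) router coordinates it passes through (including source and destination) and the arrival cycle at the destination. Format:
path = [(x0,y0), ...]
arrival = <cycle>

path = [(3,0), (2,0), (1,0), (1,1)]
arrival = 18

t=12: at (3,0)
t=14: at (2,0) after W
t=16: at (1,0) after W
t=18: at (1,1) after N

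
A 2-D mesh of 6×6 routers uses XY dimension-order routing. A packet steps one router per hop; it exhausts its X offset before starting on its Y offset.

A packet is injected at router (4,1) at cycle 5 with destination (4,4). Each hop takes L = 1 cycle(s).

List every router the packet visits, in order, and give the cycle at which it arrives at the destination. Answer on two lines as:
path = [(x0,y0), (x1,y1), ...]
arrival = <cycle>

path = [(4,1), (4,2), (4,3), (4,4)]
arrival = 8

hop 0: (4,1) @ cyc 5
hop 1: (4,2) @ cyc 6  [N]
hop 2: (4,3) @ cyc 7  [N]
hop 3: (4,4) @ cyc 8  [N]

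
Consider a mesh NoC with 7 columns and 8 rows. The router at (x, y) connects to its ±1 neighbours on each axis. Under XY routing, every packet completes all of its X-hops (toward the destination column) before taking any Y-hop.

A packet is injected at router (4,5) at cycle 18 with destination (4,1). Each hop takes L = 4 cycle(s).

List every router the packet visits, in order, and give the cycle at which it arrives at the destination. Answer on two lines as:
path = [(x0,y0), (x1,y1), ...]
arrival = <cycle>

[0] x=4 y=5 t=18
[1] x=4 y=4 t=22 →S
[2] x=4 y=3 t=26 →S
[3] x=4 y=2 t=30 →S
[4] x=4 y=1 t=34 →S

path = [(4,5), (4,4), (4,3), (4,2), (4,1)]
arrival = 34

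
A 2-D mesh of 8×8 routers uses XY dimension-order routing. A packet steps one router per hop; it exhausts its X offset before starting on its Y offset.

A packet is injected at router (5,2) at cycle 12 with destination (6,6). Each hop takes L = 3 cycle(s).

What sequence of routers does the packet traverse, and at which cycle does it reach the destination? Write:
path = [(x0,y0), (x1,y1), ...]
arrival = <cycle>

path = [(5,2), (6,2), (6,3), (6,4), (6,5), (6,6)]
arrival = 27

src (5,2)  cyc=12
E→(6,2)  cyc=15
N→(6,3)  cyc=18
N→(6,4)  cyc=21
N→(6,5)  cyc=24
N→(6,6)  cyc=27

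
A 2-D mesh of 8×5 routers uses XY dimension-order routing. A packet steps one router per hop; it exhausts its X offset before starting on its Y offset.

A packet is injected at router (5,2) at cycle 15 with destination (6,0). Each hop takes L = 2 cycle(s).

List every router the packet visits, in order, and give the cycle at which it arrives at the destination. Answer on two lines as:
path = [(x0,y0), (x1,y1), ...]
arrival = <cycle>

path = [(5,2), (6,2), (6,1), (6,0)]
arrival = 21

t=15: at (5,2)
t=17: at (6,2) after E
t=19: at (6,1) after S
t=21: at (6,0) after S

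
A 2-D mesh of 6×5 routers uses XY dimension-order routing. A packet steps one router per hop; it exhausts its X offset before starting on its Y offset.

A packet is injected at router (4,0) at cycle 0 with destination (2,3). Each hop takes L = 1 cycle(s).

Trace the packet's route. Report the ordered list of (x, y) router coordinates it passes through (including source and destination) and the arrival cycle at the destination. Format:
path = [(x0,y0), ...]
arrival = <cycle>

src (4,0)  cyc=0
W→(3,0)  cyc=1
W→(2,0)  cyc=2
N→(2,1)  cyc=3
N→(2,2)  cyc=4
N→(2,3)  cyc=5

path = [(4,0), (3,0), (2,0), (2,1), (2,2), (2,3)]
arrival = 5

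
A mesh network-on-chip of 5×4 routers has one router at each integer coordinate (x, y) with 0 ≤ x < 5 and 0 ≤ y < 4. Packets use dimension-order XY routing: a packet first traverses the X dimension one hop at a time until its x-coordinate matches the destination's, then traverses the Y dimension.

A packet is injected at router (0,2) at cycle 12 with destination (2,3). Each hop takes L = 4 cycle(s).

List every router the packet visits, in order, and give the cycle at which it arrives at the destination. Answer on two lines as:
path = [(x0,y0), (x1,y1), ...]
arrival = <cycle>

[0] x=0 y=2 t=12
[1] x=1 y=2 t=16 →E
[2] x=2 y=2 t=20 →E
[3] x=2 y=3 t=24 →N

path = [(0,2), (1,2), (2,2), (2,3)]
arrival = 24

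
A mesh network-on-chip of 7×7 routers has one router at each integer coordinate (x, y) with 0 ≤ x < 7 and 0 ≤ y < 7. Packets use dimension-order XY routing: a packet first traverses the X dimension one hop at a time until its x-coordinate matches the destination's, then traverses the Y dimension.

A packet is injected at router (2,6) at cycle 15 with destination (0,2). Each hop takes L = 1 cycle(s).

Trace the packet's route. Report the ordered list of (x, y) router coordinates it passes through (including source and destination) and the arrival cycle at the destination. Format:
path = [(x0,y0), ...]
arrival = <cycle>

  0. router=(2,6) cycle=15 (inject)
  1. router=(1,6) cycle=16 dir=W
  2. router=(0,6) cycle=17 dir=W
  3. router=(0,5) cycle=18 dir=S
  4. router=(0,4) cycle=19 dir=S
  5. router=(0,3) cycle=20 dir=S
  6. router=(0,2) cycle=21 dir=S

path = [(2,6), (1,6), (0,6), (0,5), (0,4), (0,3), (0,2)]
arrival = 21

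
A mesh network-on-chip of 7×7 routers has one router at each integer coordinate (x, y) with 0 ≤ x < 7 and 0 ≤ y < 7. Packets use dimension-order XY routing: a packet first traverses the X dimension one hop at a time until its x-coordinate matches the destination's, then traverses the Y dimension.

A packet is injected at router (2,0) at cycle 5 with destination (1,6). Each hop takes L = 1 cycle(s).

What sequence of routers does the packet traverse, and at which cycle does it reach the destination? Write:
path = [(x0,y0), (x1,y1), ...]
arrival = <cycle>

path = [(2,0), (1,0), (1,1), (1,2), (1,3), (1,4), (1,5), (1,6)]
arrival = 12

[0] x=2 y=0 t=5
[1] x=1 y=0 t=6 →W
[2] x=1 y=1 t=7 →N
[3] x=1 y=2 t=8 →N
[4] x=1 y=3 t=9 →N
[5] x=1 y=4 t=10 →N
[6] x=1 y=5 t=11 →N
[7] x=1 y=6 t=12 →N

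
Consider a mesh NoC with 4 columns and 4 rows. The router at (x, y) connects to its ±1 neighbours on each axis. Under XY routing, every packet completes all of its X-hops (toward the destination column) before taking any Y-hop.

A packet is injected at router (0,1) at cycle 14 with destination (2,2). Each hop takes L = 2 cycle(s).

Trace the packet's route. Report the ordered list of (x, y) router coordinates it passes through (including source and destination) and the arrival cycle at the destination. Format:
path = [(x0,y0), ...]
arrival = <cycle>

src (0,1)  cyc=14
E→(1,1)  cyc=16
E→(2,1)  cyc=18
N→(2,2)  cyc=20

path = [(0,1), (1,1), (2,1), (2,2)]
arrival = 20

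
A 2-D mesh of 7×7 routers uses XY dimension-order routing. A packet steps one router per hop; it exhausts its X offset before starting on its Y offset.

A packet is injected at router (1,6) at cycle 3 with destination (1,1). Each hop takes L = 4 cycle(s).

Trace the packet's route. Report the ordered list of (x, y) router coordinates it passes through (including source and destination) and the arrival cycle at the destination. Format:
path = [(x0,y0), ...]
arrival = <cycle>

path = [(1,6), (1,5), (1,4), (1,3), (1,2), (1,1)]
arrival = 23

src (1,6)  cyc=3
S→(1,5)  cyc=7
S→(1,4)  cyc=11
S→(1,3)  cyc=15
S→(1,2)  cyc=19
S→(1,1)  cyc=23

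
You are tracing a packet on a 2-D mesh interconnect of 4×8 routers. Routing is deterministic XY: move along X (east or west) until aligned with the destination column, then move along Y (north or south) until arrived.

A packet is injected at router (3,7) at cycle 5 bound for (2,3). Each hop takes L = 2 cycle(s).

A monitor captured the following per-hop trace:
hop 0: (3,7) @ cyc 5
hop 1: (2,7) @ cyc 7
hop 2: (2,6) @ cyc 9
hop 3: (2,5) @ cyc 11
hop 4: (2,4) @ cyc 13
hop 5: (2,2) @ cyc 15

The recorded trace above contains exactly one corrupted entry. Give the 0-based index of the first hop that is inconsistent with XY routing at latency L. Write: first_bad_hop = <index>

[1] (-1,+0) / 2c ⇒ ok
[2] (+0,-1) / 2c ⇒ ok
[3] (+0,-1) / 2c ⇒ ok
[4] (+0,-1) / 2c ⇒ ok
[5] (+0,-2) / 2c ⇒ BAD: non-unit step

first_bad_hop = 5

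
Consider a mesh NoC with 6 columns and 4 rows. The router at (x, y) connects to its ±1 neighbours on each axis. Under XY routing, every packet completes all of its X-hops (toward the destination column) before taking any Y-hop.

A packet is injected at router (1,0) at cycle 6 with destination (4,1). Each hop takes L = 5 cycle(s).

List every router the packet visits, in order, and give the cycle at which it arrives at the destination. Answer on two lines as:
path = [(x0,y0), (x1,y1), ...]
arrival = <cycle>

path = [(1,0), (2,0), (3,0), (4,0), (4,1)]
arrival = 26

#0 — 1,0 | c6
#1 — 2,0 | c11 | E
#2 — 3,0 | c16 | E
#3 — 4,0 | c21 | E
#4 — 4,1 | c26 | N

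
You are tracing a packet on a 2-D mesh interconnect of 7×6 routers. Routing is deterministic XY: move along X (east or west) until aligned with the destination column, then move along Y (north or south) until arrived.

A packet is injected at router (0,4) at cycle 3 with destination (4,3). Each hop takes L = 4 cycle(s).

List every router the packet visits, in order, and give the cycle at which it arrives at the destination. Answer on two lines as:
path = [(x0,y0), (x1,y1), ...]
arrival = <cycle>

hop 0: (0,4) @ cyc 3
hop 1: (1,4) @ cyc 7  [E]
hop 2: (2,4) @ cyc 11  [E]
hop 3: (3,4) @ cyc 15  [E]
hop 4: (4,4) @ cyc 19  [E]
hop 5: (4,3) @ cyc 23  [S]

path = [(0,4), (1,4), (2,4), (3,4), (4,4), (4,3)]
arrival = 23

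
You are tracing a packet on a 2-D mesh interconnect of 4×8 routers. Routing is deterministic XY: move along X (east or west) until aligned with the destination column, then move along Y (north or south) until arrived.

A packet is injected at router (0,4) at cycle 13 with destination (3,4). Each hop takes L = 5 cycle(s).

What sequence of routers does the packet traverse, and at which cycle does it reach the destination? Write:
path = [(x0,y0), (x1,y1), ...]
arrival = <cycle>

path = [(0,4), (1,4), (2,4), (3,4)]
arrival = 28

src (0,4)  cyc=13
E→(1,4)  cyc=18
E→(2,4)  cyc=23
E→(3,4)  cyc=28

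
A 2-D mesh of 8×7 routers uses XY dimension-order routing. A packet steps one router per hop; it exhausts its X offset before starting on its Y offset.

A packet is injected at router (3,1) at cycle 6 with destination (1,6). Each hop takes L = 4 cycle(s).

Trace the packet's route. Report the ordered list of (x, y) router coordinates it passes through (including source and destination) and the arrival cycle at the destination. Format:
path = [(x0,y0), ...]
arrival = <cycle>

path = [(3,1), (2,1), (1,1), (1,2), (1,3), (1,4), (1,5), (1,6)]
arrival = 34

hop 0: (3,1) @ cyc 6
hop 1: (2,1) @ cyc 10  [W]
hop 2: (1,1) @ cyc 14  [W]
hop 3: (1,2) @ cyc 18  [N]
hop 4: (1,3) @ cyc 22  [N]
hop 5: (1,4) @ cyc 26  [N]
hop 6: (1,5) @ cyc 30  [N]
hop 7: (1,6) @ cyc 34  [N]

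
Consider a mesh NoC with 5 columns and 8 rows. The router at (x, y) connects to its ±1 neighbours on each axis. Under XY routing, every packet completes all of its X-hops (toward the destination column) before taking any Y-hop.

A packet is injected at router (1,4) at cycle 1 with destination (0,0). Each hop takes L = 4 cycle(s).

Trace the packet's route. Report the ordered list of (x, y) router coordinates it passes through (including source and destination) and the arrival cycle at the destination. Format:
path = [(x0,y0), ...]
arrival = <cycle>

src (1,4)  cyc=1
W→(0,4)  cyc=5
S→(0,3)  cyc=9
S→(0,2)  cyc=13
S→(0,1)  cyc=17
S→(0,0)  cyc=21

path = [(1,4), (0,4), (0,3), (0,2), (0,1), (0,0)]
arrival = 21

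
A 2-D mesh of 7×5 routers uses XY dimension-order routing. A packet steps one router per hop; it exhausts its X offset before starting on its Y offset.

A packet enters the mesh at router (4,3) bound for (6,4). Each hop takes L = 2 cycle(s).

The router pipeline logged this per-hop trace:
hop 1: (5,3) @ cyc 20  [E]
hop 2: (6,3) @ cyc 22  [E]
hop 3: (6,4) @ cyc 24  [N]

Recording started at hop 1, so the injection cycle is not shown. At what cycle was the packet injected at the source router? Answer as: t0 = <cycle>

t0 = 18

The first recorded entry is hop 1 at cycle 20.
t0 = cyc[1] − L = 20 − 2 = 18.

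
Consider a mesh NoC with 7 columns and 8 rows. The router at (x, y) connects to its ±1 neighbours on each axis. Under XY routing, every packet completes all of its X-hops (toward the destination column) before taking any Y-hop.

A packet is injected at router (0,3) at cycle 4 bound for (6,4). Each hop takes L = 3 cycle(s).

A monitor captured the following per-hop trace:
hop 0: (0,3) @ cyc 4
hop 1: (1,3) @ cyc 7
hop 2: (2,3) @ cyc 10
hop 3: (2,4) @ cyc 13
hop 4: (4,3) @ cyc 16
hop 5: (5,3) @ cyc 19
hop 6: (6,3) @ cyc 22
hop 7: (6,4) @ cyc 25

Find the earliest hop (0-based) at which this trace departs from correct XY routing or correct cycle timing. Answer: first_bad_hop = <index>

first_bad_hop = 3

hop 1: step (+1,+0), +3 cyc — ok
hop 2: step (+1,+0), +3 cyc — ok
hop 3: step (+0,+1), +3 cyc — BAD: Y-move but x=2≠6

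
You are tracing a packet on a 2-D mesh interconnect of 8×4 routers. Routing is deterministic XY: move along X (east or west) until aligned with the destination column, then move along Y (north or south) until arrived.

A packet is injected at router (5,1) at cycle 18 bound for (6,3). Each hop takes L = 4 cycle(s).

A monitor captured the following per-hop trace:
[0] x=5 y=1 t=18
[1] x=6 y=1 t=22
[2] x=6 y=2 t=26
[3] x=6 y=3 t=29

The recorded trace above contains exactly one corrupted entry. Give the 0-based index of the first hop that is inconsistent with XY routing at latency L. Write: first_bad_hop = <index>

first_bad_hop = 3

hop 1: step (+1,+0), +4 cyc — ok
hop 2: step (+0,+1), +4 cyc — ok
hop 3: step (+0,+1), +3 cyc — BAD: Δcyc=3≠L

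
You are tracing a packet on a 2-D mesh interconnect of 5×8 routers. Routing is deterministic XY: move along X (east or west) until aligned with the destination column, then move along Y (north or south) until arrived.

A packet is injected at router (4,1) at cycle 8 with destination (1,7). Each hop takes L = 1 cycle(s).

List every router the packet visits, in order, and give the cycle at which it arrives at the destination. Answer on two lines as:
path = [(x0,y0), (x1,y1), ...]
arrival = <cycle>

path = [(4,1), (3,1), (2,1), (1,1), (1,2), (1,3), (1,4), (1,5), (1,6), (1,7)]
arrival = 17

  0. router=(4,1) cycle=8 (inject)
  1. router=(3,1) cycle=9 dir=W
  2. router=(2,1) cycle=10 dir=W
  3. router=(1,1) cycle=11 dir=W
  4. router=(1,2) cycle=12 dir=N
  5. router=(1,3) cycle=13 dir=N
  6. router=(1,4) cycle=14 dir=N
  7. router=(1,5) cycle=15 dir=N
  8. router=(1,6) cycle=16 dir=N
  9. router=(1,7) cycle=17 dir=N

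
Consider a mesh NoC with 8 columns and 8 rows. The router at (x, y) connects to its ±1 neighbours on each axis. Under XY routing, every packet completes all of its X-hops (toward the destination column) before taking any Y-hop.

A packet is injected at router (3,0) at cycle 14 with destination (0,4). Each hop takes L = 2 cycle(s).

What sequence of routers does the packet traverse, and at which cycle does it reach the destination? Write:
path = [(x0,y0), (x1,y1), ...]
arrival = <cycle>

[0] x=3 y=0 t=14
[1] x=2 y=0 t=16 →W
[2] x=1 y=0 t=18 →W
[3] x=0 y=0 t=20 →W
[4] x=0 y=1 t=22 →N
[5] x=0 y=2 t=24 →N
[6] x=0 y=3 t=26 →N
[7] x=0 y=4 t=28 →N

path = [(3,0), (2,0), (1,0), (0,0), (0,1), (0,2), (0,3), (0,4)]
arrival = 28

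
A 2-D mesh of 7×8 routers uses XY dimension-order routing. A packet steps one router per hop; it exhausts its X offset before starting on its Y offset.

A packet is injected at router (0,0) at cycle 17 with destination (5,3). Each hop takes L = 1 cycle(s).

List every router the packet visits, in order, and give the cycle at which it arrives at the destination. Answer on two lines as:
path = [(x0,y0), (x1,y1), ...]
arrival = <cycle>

  0. router=(0,0) cycle=17 (inject)
  1. router=(1,0) cycle=18 dir=E
  2. router=(2,0) cycle=19 dir=E
  3. router=(3,0) cycle=20 dir=E
  4. router=(4,0) cycle=21 dir=E
  5. router=(5,0) cycle=22 dir=E
  6. router=(5,1) cycle=23 dir=N
  7. router=(5,2) cycle=24 dir=N
  8. router=(5,3) cycle=25 dir=N

path = [(0,0), (1,0), (2,0), (3,0), (4,0), (5,0), (5,1), (5,2), (5,3)]
arrival = 25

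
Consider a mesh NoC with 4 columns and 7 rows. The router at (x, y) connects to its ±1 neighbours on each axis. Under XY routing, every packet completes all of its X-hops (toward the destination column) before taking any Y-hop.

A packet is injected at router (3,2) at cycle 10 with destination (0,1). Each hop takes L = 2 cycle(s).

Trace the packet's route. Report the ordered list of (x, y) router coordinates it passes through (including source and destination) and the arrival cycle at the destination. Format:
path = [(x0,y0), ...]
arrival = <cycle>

path = [(3,2), (2,2), (1,2), (0,2), (0,1)]
arrival = 18

[0] x=3 y=2 t=10
[1] x=2 y=2 t=12 →W
[2] x=1 y=2 t=14 →W
[3] x=0 y=2 t=16 →W
[4] x=0 y=1 t=18 →S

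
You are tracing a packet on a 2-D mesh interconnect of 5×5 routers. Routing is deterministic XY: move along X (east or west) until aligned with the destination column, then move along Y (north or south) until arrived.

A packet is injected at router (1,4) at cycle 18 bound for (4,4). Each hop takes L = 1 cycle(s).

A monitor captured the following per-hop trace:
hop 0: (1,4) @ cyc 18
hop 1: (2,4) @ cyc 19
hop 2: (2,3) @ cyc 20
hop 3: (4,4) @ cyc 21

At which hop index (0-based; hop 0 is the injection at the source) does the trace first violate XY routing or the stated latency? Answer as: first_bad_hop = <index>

  1: Δx=+1 Δy=+0 Δt=1 [ok]
  2: Δx=+0 Δy=-1 Δt=1 [BAD: Y-move but x=2≠4]

first_bad_hop = 2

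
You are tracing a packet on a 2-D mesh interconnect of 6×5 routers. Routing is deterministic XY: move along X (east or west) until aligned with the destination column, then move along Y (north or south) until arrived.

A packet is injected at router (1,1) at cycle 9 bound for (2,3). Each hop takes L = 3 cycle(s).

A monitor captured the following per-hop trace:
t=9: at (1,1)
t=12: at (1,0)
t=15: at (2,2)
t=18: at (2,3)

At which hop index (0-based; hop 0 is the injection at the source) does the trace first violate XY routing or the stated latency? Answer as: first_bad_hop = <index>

first_bad_hop = 1

[1] (+0,-1) / 3c ⇒ BAD: Y-move but x=1≠2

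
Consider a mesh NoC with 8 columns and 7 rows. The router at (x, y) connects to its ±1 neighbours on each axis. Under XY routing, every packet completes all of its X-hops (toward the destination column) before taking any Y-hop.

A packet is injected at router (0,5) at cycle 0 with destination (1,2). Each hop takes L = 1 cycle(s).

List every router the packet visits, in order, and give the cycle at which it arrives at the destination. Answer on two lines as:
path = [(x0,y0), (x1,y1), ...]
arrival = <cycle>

t=0: at (0,5)
t=1: at (1,5) after E
t=2: at (1,4) after S
t=3: at (1,3) after S
t=4: at (1,2) after S

path = [(0,5), (1,5), (1,4), (1,3), (1,2)]
arrival = 4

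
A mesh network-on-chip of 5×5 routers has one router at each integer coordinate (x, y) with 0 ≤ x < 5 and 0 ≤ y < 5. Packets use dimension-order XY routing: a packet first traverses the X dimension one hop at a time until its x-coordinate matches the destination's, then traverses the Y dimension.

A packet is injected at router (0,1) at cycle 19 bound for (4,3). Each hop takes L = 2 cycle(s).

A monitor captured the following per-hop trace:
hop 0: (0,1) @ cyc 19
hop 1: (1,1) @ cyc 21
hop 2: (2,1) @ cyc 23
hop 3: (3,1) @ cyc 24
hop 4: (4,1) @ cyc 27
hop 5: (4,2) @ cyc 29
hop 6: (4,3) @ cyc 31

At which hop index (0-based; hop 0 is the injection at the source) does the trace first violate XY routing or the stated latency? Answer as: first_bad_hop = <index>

first_bad_hop = 3

check 1→ d=(1,0) cyc+2: ok
check 2→ d=(1,0) cyc+2: ok
check 3→ d=(1,0) cyc+1: BAD: Δcyc=1≠L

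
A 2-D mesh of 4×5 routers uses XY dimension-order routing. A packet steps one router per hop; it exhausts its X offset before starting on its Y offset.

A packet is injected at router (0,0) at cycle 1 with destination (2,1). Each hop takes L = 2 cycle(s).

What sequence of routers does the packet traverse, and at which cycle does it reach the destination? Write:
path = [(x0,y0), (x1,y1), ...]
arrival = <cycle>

[0] x=0 y=0 t=1
[1] x=1 y=0 t=3 →E
[2] x=2 y=0 t=5 →E
[3] x=2 y=1 t=7 →N

path = [(0,0), (1,0), (2,0), (2,1)]
arrival = 7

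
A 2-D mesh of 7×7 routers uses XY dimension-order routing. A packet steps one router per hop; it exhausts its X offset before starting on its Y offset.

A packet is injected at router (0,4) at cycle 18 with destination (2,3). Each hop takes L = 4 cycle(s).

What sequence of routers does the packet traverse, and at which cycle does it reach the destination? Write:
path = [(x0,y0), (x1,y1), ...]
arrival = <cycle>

t=18: at (0,4)
t=22: at (1,4) after E
t=26: at (2,4) after E
t=30: at (2,3) after S

path = [(0,4), (1,4), (2,4), (2,3)]
arrival = 30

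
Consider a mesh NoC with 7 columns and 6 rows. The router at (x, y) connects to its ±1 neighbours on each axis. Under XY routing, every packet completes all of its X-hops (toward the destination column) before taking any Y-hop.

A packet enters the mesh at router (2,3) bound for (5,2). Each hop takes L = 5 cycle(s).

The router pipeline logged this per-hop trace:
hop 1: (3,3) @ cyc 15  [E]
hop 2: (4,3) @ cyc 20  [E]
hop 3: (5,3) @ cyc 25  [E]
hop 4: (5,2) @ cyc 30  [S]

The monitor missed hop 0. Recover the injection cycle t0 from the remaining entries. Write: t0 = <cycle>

t0 = 10

Hop 1 reached at cycle 15; hop k is at t0 + k·L.
t0 = cyc[1] − L = 15 − 5 = 10.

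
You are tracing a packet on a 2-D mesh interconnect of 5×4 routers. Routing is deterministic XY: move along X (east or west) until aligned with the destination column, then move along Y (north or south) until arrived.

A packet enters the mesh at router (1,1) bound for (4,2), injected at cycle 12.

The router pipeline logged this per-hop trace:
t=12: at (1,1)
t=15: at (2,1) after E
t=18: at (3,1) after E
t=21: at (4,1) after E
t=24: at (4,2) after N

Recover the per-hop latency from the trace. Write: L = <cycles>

cyc[1] − cyc[0] = 15 − 12 = 3.
One hop costs L cycles, so L = 3.

L = 3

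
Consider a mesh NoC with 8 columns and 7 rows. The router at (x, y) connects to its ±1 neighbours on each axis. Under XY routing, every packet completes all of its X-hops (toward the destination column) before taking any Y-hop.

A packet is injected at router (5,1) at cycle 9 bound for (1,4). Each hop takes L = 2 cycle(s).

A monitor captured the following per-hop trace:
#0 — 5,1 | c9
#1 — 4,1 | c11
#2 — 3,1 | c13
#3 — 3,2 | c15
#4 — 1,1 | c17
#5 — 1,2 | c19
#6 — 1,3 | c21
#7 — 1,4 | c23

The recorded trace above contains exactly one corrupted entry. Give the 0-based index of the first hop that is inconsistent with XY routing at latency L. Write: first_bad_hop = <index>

first_bad_hop = 3

hop 1: step (-1,+0), +2 cyc — ok
hop 2: step (-1,+0), +2 cyc — ok
hop 3: step (+0,+1), +2 cyc — BAD: Y-move but x=3≠1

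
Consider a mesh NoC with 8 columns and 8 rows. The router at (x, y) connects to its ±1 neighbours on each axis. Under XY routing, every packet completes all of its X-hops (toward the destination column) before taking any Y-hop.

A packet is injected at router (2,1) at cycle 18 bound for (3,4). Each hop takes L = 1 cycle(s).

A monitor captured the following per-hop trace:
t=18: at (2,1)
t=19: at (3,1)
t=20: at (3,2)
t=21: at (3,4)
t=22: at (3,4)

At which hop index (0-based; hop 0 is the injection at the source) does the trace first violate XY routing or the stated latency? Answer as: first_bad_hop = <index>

hop 1: step (+1,+0), +1 cyc — ok
hop 2: step (+0,+1), +1 cyc — ok
hop 3: step (+0,+2), +1 cyc — BAD: non-unit step

first_bad_hop = 3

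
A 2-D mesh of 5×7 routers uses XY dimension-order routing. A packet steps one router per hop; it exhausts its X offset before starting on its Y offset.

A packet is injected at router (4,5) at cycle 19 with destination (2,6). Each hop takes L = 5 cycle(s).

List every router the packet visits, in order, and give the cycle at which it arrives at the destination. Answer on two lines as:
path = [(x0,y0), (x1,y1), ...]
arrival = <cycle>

t=19: at (4,5)
t=24: at (3,5) after W
t=29: at (2,5) after W
t=34: at (2,6) after N

path = [(4,5), (3,5), (2,5), (2,6)]
arrival = 34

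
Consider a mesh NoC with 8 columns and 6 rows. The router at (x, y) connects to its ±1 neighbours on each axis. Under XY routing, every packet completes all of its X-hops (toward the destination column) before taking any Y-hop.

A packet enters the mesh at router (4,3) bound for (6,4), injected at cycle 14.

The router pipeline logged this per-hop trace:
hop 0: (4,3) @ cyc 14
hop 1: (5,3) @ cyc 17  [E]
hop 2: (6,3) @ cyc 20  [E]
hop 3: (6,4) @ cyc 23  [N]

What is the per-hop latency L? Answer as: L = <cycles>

L = 3

cyc[1] − cyc[0] = 17 − 14 = 3.
One hop costs L cycles, so L = 3.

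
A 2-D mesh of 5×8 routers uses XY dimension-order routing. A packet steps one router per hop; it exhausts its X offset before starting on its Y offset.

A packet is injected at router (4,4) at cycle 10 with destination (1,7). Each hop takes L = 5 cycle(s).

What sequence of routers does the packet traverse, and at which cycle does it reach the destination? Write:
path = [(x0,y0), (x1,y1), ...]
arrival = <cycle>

path = [(4,4), (3,4), (2,4), (1,4), (1,5), (1,6), (1,7)]
arrival = 40

  0. router=(4,4) cycle=10 (inject)
  1. router=(3,4) cycle=15 dir=W
  2. router=(2,4) cycle=20 dir=W
  3. router=(1,4) cycle=25 dir=W
  4. router=(1,5) cycle=30 dir=N
  5. router=(1,6) cycle=35 dir=N
  6. router=(1,7) cycle=40 dir=N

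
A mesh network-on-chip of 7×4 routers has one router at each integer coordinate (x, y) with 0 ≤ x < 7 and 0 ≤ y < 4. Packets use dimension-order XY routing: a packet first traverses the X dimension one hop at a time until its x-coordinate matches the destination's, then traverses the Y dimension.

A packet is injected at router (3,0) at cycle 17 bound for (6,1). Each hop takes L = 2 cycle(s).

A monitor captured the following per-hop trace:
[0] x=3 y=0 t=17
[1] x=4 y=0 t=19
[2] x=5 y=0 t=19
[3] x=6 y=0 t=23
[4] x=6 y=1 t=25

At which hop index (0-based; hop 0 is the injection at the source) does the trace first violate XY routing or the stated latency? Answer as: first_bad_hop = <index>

first_bad_hop = 2

hop 1: step (+1,+0), +2 cyc — ok
hop 2: step (+1,+0), +0 cyc — BAD: Δcyc=0≠L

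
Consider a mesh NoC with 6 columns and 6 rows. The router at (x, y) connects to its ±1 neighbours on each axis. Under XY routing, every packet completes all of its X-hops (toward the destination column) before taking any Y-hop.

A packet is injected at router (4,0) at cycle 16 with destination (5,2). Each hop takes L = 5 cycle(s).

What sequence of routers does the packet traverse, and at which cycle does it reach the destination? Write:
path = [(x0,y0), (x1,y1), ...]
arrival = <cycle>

t=16: at (4,0)
t=21: at (5,0) after E
t=26: at (5,1) after N
t=31: at (5,2) after N

path = [(4,0), (5,0), (5,1), (5,2)]
arrival = 31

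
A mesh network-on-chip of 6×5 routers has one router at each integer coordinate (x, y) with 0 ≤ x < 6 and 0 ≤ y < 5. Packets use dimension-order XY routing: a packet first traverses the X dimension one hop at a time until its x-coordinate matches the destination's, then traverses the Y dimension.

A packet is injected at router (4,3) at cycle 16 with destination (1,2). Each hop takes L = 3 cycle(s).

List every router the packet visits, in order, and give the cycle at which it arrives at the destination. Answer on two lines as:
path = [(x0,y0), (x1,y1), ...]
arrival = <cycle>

path = [(4,3), (3,3), (2,3), (1,3), (1,2)]
arrival = 28

hop 0: (4,3) @ cyc 16
hop 1: (3,3) @ cyc 19  [W]
hop 2: (2,3) @ cyc 22  [W]
hop 3: (1,3) @ cyc 25  [W]
hop 4: (1,2) @ cyc 28  [S]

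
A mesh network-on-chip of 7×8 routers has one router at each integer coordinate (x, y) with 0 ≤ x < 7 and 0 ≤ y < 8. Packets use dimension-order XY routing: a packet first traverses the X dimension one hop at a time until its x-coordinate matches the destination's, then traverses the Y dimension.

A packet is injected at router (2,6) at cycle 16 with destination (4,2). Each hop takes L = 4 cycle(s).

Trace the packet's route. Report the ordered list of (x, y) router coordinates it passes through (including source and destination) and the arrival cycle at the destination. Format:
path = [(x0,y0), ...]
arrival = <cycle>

hop 0: (2,6) @ cyc 16
hop 1: (3,6) @ cyc 20  [E]
hop 2: (4,6) @ cyc 24  [E]
hop 3: (4,5) @ cyc 28  [S]
hop 4: (4,4) @ cyc 32  [S]
hop 5: (4,3) @ cyc 36  [S]
hop 6: (4,2) @ cyc 40  [S]

path = [(2,6), (3,6), (4,6), (4,5), (4,4), (4,3), (4,2)]
arrival = 40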